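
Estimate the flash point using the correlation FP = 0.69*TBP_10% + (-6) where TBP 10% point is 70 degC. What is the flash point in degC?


FP = 0.69 * 70 + (-6) = 42.3

42.3 degC


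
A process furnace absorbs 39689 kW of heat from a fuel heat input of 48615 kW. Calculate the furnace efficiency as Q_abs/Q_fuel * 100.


Furnace efficiency = Q_absorbed / Q_fuel * 100
= 39689 / 48615 * 100 = 81.64

81.64 %


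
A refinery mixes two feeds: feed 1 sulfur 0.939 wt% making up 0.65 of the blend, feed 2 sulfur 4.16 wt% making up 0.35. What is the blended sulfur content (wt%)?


Linear sulfur blending: S_blend = x1*S1 + x2*S2
Contribution 1: 0.65 * 0.939 = 0.61035 wt%
Contribution 2: 0.35 * 4.16 = 1.456 wt%
S_blend = 0.61035 + 1.456 = 2.06635

2.06635 wt%


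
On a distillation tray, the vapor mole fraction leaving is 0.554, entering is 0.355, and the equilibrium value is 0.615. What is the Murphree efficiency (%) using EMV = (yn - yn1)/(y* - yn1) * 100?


Murphree vapor efficiency: EMV = (y_n - y_(n-1)) / (y*_n - y_(n-1)) * 100
EMV = (0.554 - 0.355) / (0.615 - 0.355) * 100 = 0.199 / 0.26 * 100 = 76.54

76.54 %


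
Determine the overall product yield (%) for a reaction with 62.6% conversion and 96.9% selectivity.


Overall yield = conversion (%) * selectivity (%) / 100
Conversion = 62.6%, Selectivity = 96.9%
Y = 62.6 * 96.9 / 100
= 60.6594 %

60.6594 %


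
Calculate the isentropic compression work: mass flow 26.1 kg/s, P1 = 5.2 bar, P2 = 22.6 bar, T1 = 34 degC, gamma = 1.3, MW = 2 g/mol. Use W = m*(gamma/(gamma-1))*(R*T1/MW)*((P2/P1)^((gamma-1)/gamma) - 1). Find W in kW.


Isentropic work: W = m*(gamma/(gamma-1))*(R*T1/MW)*((P2/P1)^((gamma-1)/gamma) - 1)
T1 = 34 + 273.15 = 307.15 K
Pressure ratio = 22.6 / 5.2 = 4.34615
Exponent = (1.3 - 1)/1.3 = 0.230769
(P2/P1)^exp - 1 = 4.34615^0.230769 - 1 = 0.403637
W = 26.1 * 1.3 / 0.3 * 8.314 * 307.15 / 2 * 0.403637 = 58290

58290 kW


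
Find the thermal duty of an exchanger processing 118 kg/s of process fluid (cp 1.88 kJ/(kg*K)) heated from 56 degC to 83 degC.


Q = m_dot * cp * delta_T
delta_T = 83 - 56 = 27 K
Q = 118 * 1.88 * 27
= 221.84 * 27
= 5989.68 kW

5989.68 kW


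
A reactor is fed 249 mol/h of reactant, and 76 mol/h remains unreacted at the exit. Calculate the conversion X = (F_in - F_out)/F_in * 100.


X = (F_in - F_out) / F_in * 100
Moles reacted = 249 - 76 = 173
X = 173 / 249 * 100
= 0.6948 * 100
= 69.48 %

69.48 %


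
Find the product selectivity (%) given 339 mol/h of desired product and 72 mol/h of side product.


Selectivity = desired / (desired + undesired) * 100
Total products = 339 + 72 = 411 mol/h
S = 339 / 411 * 100
= 0.8248 * 100
= 82.48 %

82.48 %


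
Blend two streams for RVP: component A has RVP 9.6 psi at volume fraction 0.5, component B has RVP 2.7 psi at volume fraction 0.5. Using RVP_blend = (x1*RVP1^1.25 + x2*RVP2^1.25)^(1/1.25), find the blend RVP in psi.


Chevron index: RVP_blend = (sum xi*RVPi^1.25)^(1/1.25)
RVP^1.25 terms: 0.5 * 9.6^1.25 + 0.5 * 2.7^1.25 = 10.1796
RVP_blend = 10.1796^(1/1.25) = 6.400

6.400 psi


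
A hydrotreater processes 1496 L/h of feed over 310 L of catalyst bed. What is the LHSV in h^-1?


LHSV = volumetric feed rate / catalyst volume
= 1496 L/h / 310 L
= 4.826 h^-1

4.826 h^-1


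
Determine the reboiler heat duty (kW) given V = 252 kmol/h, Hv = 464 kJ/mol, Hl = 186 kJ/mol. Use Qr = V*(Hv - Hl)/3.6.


Qr = 252 * (464 - 186) / 3.6 = 252 * 278 / 3.6 = 19460

19460 kW


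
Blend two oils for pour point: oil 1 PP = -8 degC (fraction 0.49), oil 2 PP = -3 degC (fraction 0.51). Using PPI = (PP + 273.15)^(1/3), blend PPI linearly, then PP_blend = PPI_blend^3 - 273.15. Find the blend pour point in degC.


PPI_1 = (-8 + 273.15)^(1/3) = 6.42437
PPI_2 = (-3 + 273.15)^(1/3) = 6.464501
PPI_blend = 0.49 * 6.42437 + 0.51 * 6.464501 = 6.444837
PP_blend = 6.444837^3 - 273.15 = 267.6923 - 273.15 = -5.46

-5.46 degC


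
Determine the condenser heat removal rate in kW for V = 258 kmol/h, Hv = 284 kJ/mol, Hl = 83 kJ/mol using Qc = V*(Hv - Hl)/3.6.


Qc = 258 * (284 - 83) / 3.6 = 258 * 201 / 3.6 = 14400

14400 kW


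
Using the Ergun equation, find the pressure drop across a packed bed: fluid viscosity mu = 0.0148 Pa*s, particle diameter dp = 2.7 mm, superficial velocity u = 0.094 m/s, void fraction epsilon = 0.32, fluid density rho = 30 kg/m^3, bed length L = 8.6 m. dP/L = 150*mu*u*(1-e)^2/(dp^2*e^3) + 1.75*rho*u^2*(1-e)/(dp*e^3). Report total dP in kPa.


dp = 2.7 mm = 0.0027 m
Viscous term = 150*0.0148*0.094*(1-0.32)^2 / (0.0027^2*0.32^3) = 403944
Inertial term = 1.75*30*0.094^2*(1-0.32) / (0.0027*0.32^3) = 3565.42
dP/L = 403944 + 3565.42 = 407509 Pa/m
dP = 407509 * 8.6 / 1000 = 3505 kPa

3505 kPa


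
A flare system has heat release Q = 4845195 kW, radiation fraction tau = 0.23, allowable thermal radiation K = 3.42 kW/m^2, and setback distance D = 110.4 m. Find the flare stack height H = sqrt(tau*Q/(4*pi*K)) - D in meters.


tau*Q/(4*pi*K) = 0.23 * 4845195 / (4 * pi * 3.42) = 25930
sqrt(25930) = 161.028
H = 161.028 - 110.4 = 50.63

50.63 m


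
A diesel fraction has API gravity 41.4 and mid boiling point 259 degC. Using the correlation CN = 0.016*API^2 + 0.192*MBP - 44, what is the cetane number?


CN = 0.016 * 41.4^2 + 0.192 * 259 - 44
CN = 27.42336 + 49.728 - 44 = 33.15136

33.15136


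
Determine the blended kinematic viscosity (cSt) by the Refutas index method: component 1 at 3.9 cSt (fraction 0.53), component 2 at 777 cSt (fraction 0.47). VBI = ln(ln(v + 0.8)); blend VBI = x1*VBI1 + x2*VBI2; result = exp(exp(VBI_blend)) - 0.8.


Refutas method: VBN_i = 14.534*ln(ln(visc_i + 0.8)) + 10.975, blended linearly by mass fraction; since VBN is linear in VBI_i = ln(ln(visc_i + 0.8)) and the fractions sum to 1, blend VBI directly: visc = exp(exp(VBI_blend)) - 0.8
VBI_1 = ln(ln(3.9 + 0.8)) = 0.436681
VBI_2 = ln(ln(777 + 0.8)) = 1.89559
VBI_blend = 0.53 * 0.436681 + 0.47 * 1.89559 = 1.12237
visc_blend = exp(exp(1.12237)) - 0.8 = 20.79

20.79 cSt


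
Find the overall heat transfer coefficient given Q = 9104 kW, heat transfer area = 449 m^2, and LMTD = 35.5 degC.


From Q = U*A*LMTD, U = Q / (A * LMTD)
U = 9104 / (449 * 35.5) = 9104 / 15939.5 = 0.5712

0.5712 kW/(m^2*K)


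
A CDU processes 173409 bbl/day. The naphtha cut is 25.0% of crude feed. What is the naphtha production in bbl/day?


Crude throughput = 173409 bbl/day
Fraction yield = 25.0%
yield = throughput * fraction / 100
yield = 173409 * 25.0 / 100 = 43352.25

43352.25 bbl/day


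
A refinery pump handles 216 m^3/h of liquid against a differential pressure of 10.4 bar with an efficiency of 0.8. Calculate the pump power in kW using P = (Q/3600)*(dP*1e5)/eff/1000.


Q = 216 / 3600 = 0.06 m^3/s
P = 0.06 * (10.4 * 1e5) / 0.8 / 1000 = 78.00

78.00 kW


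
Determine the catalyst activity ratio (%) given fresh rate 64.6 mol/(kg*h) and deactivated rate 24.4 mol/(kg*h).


Activity (%) = (rate_used / rate_fresh) * 100
rate_used = 24.4, rate_fresh = 64.6
= (24.4 / 64.6) * 100
= 0.3777 * 100 = 37.77

37.77 %


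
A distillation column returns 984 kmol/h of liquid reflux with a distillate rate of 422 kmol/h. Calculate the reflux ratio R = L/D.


Reflux ratio definition: R = L / D (liquid returned / distillate withdrawn)
L = 984 kmol/h, D = 422 kmol/h
R = 984 / 422 = 2.332

2.332


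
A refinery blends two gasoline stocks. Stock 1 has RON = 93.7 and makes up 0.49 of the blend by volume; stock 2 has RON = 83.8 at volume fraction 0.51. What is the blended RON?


Linear blending: RON_blend = sum(vi * RONi)
Contribution 1: 0.49 * 93.7 = 45.913
Contribution 2: 0.51 * 83.8 = 42.738
RON_blend = 45.913 + 42.738 = 88.651

88.651


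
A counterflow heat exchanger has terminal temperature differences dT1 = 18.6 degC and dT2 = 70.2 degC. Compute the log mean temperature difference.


LMTD = (dT1 - dT2) / ln(dT1/dT2)
= (18.6 - 70.2) / ln(18.6 / 70.2) = -51.6 / -1.32819 = 38.85

38.85 degC


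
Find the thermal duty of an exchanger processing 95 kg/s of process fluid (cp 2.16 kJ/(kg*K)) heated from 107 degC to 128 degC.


Q = m_dot * cp * delta_T
delta_T = 128 - 107 = 21 K
Q = 95 * 2.16 * 21
= 205.2 * 21
= 4309.2 kW

4309.2 kW


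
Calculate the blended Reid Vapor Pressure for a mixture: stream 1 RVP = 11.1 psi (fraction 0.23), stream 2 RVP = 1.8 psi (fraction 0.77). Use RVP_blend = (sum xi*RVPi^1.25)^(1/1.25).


Chevron index: RVP_blend = (sum xi*RVPi^1.25)^(1/1.25)
RVP^1.25 terms: 0.23 * 11.1^1.25 + 0.77 * 1.8^1.25 = 6.26535
RVP_blend = 6.26535^(1/1.25) = 4.341

4.341 psi


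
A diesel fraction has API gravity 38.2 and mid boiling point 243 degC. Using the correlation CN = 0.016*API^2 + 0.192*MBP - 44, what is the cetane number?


CN = 0.016 * 38.2^2 + 0.192 * 243 - 44
CN = 23.34784 + 46.656 - 44 = 26.00384

26.00384


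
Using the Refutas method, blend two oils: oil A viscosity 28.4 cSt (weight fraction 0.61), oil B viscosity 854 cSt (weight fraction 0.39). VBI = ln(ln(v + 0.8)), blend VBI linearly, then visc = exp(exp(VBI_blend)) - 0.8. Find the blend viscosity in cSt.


Refutas method: VBN_i = 14.534*ln(ln(visc_i + 0.8)) + 10.975, blended linearly by mass fraction; since VBN is linear in VBI_i = ln(ln(visc_i + 0.8)) and the fractions sum to 1, blend VBI directly: visc = exp(exp(VBI_blend)) - 0.8
VBI_1 = ln(ln(28.4 + 0.8)) = 1.21615
VBI_2 = ln(ln(854 + 0.8)) = 1.90967
VBI_blend = 0.61 * 1.21615 + 0.39 * 1.90967 = 1.48662
visc_blend = exp(exp(1.48662)) - 0.8 = 82.47

82.47 cSt


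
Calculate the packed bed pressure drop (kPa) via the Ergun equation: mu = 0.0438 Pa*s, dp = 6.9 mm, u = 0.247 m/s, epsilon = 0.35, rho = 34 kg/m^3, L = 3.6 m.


dp = 6.9 mm = 0.0069 m
Viscous term = 150*0.0438*0.247*(1-0.35)^2 / (0.0069^2*0.35^3) = 335882
Inertial term = 1.75*34*0.247^2*(1-0.35) / (0.0069*0.35^3) = 7975.74
dP/L = 335882 + 7975.74 = 343858 Pa/m
dP = 343858 * 3.6 / 1000 = 1238 kPa

1238 kPa


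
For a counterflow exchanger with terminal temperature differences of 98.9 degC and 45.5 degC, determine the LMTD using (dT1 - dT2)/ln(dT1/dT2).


LMTD = (dT1 - dT2) / ln(dT1/dT2)
= (98.9 - 45.5) / ln(98.9 / 45.5) = 53.4 / 0.776397 = 68.78

68.78 degC


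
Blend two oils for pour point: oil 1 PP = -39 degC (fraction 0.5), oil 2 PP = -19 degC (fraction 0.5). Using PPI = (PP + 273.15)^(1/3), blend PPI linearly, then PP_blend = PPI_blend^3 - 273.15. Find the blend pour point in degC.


PPI_1 = (-39 + 273.15)^(1/3) = 6.163557
PPI_2 = (-19 + 273.15)^(1/3) = 6.334272
PPI_blend = 0.5 * 6.163557 + 0.5 * 6.334272 = 6.248914
PP_blend = 6.248914^3 - 273.15 = 244.0134 - 273.15 = -29.14

-29.14 degC


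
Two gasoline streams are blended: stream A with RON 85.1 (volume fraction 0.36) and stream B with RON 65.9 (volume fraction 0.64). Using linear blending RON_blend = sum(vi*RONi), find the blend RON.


Linear blending: RON_blend = sum(vi * RONi)
Contribution 1: 0.36 * 85.1 = 30.636
Contribution 2: 0.64 * 65.9 = 42.176
RON_blend = 30.636 + 42.176 = 72.812

72.812


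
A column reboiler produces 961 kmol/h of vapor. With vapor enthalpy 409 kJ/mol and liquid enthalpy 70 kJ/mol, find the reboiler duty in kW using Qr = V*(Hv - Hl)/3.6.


Qr = 961 * (409 - 70) / 3.6 = 961 * 339 / 3.6 = 90490

90490 kW


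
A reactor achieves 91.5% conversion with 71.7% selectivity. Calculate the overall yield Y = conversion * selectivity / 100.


Overall yield = conversion (%) * selectivity (%) / 100
Conversion = 91.5%, Selectivity = 71.7%
Y = 91.5 * 71.7 / 100
= 65.6055 %

65.6055 %


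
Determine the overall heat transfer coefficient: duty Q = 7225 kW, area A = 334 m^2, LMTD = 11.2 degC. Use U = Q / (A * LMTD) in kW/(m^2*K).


From Q = U*A*LMTD, U = Q / (A * LMTD)
U = 7225 / (334 * 11.2) = 7225 / 3740.8 = 1.931

1.931 kW/(m^2*K)


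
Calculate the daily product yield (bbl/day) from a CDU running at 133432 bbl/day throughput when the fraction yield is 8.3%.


Crude throughput = 133432 bbl/day
Fraction yield = 8.3%
yield = throughput * fraction / 100
yield = 133432 * 8.3 / 100 = 11074.856

11074.856 bbl/day


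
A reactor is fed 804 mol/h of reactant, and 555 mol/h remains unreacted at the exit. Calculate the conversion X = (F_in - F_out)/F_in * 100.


X = (F_in - F_out) / F_in * 100
Moles reacted = 804 - 555 = 249
X = 249 / 804 * 100
= 0.3097 * 100
= 30.97 %

30.97 %


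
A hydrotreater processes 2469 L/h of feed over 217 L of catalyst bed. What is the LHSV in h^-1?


LHSV = volumetric feed rate / catalyst volume
= 2469 L/h / 217 L
= 11.38 h^-1

11.38 h^-1


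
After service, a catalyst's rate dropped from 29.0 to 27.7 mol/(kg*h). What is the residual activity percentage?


Activity (%) = (rate_used / rate_fresh) * 100
rate_used = 27.7, rate_fresh = 29.0
= (27.7 / 29.0) * 100
= 0.9552 * 100 = 95.52

95.52 %


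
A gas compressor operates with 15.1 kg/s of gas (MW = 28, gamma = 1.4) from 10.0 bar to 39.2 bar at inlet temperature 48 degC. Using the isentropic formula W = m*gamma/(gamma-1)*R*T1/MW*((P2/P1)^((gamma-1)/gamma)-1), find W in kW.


Isentropic work: W = m*(gamma/(gamma-1))*(R*T1/MW)*((P2/P1)^((gamma-1)/gamma) - 1)
T1 = 48 + 273.15 = 321.15 K
Pressure ratio = 39.2 / 10.0 = 3.92
Exponent = (1.4 - 1)/1.4 = 0.285714
(P2/P1)^exp - 1 = 3.92^0.285714 - 1 = 0.477441
W = 15.1 * 1.4 / 0.4 * 8.314 * 321.15 / 28 * 0.477441 = 2406

2406 kW


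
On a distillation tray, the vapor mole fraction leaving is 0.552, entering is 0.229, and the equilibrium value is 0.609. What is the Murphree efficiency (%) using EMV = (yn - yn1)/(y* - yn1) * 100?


Murphree vapor efficiency: EMV = (y_n - y_(n-1)) / (y*_n - y_(n-1)) * 100
EMV = (0.552 - 0.229) / (0.609 - 0.229) * 100 = 0.323 / 0.38 * 100 = 85.00

85.00 %


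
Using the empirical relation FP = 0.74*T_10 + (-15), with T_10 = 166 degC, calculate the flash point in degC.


FP = 0.74 * 166 + (-15) = 107.84

107.84 degC


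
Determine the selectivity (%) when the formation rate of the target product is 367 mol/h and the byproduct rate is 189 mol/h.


Selectivity = desired / (desired + undesired) * 100
Total products = 367 + 189 = 556 mol/h
S = 367 / 556 * 100
= 0.6601 * 100
= 66.01 %

66.01 %


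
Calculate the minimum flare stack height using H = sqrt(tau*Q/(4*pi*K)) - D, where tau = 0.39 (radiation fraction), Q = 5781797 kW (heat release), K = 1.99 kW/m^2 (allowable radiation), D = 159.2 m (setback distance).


tau*Q/(4*pi*K) = 0.39 * 5781797 / (4 * pi * 1.99) = 90170.5
sqrt(90170.5) = 300.284
H = 300.284 - 159.2 = 141.1

141.1 m


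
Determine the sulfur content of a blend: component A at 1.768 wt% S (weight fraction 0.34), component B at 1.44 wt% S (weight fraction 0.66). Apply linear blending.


Linear sulfur blending: S_blend = x1*S1 + x2*S2
Contribution 1: 0.34 * 1.768 = 0.60112 wt%
Contribution 2: 0.66 * 1.44 = 0.9504 wt%
S_blend = 0.60112 + 0.9504 = 1.55152

1.55152 wt%


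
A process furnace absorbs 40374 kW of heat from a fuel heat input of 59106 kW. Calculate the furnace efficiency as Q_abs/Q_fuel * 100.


Furnace efficiency = Q_absorbed / Q_fuel * 100
= 40374 / 59106 * 100 = 68.31

68.31 %


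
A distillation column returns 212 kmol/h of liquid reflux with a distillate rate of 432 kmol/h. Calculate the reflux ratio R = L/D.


Reflux ratio definition: R = L / D (liquid returned / distillate withdrawn)
L = 212 kmol/h, D = 432 kmol/h
R = 212 / 432 = 0.4907

0.4907


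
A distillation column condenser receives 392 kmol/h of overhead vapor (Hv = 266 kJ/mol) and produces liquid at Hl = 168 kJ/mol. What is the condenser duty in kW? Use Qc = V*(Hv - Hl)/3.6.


Qc = 392 * (266 - 168) / 3.6 = 392 * 98 / 3.6 = 10670

10670 kW


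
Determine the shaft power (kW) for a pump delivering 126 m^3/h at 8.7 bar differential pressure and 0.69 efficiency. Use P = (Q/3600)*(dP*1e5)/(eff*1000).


Q = 126 / 3600 = 0.035 m^3/s
P = 0.035 * (8.7 * 1e5) / 0.69 / 1000 = 44.13

44.13 kW


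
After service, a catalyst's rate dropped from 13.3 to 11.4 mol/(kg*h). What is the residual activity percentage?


Activity (%) = (rate_used / rate_fresh) * 100
rate_used = 11.4, rate_fresh = 13.3
= (11.4 / 13.3) * 100
= 0.8571 * 100 = 85.71

85.71 %


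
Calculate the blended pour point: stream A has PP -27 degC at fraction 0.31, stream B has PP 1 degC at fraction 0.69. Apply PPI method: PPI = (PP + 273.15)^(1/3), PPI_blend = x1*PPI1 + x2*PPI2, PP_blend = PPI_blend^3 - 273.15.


PPI_1 = (-27 + 273.15)^(1/3) = 6.2671
PPI_2 = (1 + 273.15)^(1/3) = 6.49625
PPI_blend = 0.31 * 6.2671 + 0.69 * 6.49625 = 6.425213
PP_blend = 6.425213^3 - 273.15 = 265.2544 - 273.15 = -7.9

-7.9 degC


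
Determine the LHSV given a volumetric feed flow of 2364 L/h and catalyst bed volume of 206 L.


LHSV = volumetric feed rate / catalyst volume
= 2364 L/h / 206 L
= 11.48 h^-1

11.48 h^-1


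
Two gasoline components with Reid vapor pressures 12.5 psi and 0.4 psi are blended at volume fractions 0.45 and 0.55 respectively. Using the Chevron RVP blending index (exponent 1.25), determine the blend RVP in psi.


Chevron index: RVP_blend = (sum xi*RVPi^1.25)^(1/1.25)
RVP^1.25 terms: 0.45 * 12.5^1.25 + 0.55 * 0.4^1.25 = 10.7517
RVP_blend = 10.7517^(1/1.25) = 6.686

6.686 psi


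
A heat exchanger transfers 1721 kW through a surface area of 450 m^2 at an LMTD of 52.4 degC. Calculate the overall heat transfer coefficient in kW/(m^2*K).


From Q = U*A*LMTD, U = Q / (A * LMTD)
U = 1721 / (450 * 52.4) = 1721 / 23580 = 0.07299

0.07299 kW/(m^2*K)


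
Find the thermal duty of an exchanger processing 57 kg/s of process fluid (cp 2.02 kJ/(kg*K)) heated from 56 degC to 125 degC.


Q = m_dot * cp * delta_T
delta_T = 125 - 56 = 69 K
Q = 57 * 2.02 * 69
= 115.14 * 69
= 7944.66 kW

7944.66 kW


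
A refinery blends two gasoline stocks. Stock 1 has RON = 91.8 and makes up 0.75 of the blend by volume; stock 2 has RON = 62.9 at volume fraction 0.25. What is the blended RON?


Linear blending: RON_blend = sum(vi * RONi)
Contribution 1: 0.75 * 91.8 = 68.85
Contribution 2: 0.25 * 62.9 = 15.725
RON_blend = 68.85 + 15.725 = 84.575

84.575


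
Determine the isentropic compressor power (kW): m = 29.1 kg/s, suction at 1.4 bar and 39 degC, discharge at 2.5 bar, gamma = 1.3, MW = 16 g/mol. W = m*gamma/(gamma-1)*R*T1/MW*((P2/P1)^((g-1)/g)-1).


Isentropic work: W = m*(gamma/(gamma-1))*(R*T1/MW)*((P2/P1)^((gamma-1)/gamma) - 1)
T1 = 39 + 273.15 = 312.15 K
Pressure ratio = 2.5 / 1.4 = 1.78571
Exponent = (1.3 - 1)/1.3 = 0.230769
(P2/P1)^exp - 1 = 1.78571^0.230769 - 1 = 0.143168
W = 29.1 * 1.3 / 0.3 * 8.314 * 312.15 / 16 * 0.143168 = 2928

2928 kW


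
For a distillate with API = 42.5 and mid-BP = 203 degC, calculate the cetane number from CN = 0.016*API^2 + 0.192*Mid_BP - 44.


CN = 0.016 * 42.5^2 + 0.192 * 203 - 44
CN = 28.9 + 38.976 - 44 = 23.876

23.876


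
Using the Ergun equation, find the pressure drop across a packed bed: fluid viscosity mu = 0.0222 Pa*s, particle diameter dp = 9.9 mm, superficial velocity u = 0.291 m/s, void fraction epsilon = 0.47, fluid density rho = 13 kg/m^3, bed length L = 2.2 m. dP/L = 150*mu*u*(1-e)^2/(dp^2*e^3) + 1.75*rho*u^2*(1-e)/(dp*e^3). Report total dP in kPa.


dp = 9.9 mm = 0.0099 m
Viscous term = 150*0.0222*0.291*(1-0.47)^2 / (0.0099^2*0.47^3) = 26750.1
Inertial term = 1.75*13*0.291^2*(1-0.47) / (0.0099*0.47^3) = 993.378
dP/L = 26750.1 + 993.378 = 27743.5 Pa/m
dP = 27743.5 * 2.2 / 1000 = 61.04 kPa

61.04 kPa


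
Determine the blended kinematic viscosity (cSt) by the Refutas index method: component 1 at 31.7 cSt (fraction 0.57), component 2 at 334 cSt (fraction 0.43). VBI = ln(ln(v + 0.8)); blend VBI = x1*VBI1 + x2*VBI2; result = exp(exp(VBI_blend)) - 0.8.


Refutas method: VBN_i = 14.534*ln(ln(visc_i + 0.8)) + 10.975, blended linearly by mass fraction; since VBN is linear in VBI_i = ln(ln(visc_i + 0.8)) and the fractions sum to 1, blend VBI directly: visc = exp(exp(VBI_blend)) - 0.8
VBI_1 = ln(ln(31.7 + 0.8)) = 1.24739
VBI_2 = ln(ln(334 + 0.8)) = 1.76019
VBI_blend = 0.57 * 1.24739 + 0.43 * 1.76019 = 1.46789
visc_blend = exp(exp(1.46789)) - 0.8 = 75.91

75.91 cSt


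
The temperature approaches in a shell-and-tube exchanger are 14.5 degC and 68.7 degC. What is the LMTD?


LMTD = (dT1 - dT2) / ln(dT1/dT2)
= (14.5 - 68.7) / ln(14.5 / 68.7) = -54.2 / -1.5556 = 34.84

34.84 degC


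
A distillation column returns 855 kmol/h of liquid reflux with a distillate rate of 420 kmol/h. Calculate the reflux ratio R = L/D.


Reflux ratio definition: R = L / D (liquid returned / distillate withdrawn)
L = 855 kmol/h, D = 420 kmol/h
R = 855 / 420 = 2.036

2.036


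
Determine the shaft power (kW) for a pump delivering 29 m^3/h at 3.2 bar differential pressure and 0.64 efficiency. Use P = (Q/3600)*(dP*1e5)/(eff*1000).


Q = 29 / 3600 = 0.00805556 m^3/s
P = 0.00805556 * (3.2 * 1e5) / 0.64 / 1000 = 4.028

4.028 kW


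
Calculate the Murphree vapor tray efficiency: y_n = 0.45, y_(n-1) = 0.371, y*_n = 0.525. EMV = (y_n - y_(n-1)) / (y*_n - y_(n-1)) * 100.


Murphree vapor efficiency: EMV = (y_n - y_(n-1)) / (y*_n - y_(n-1)) * 100
EMV = (0.45 - 0.371) / (0.525 - 0.371) * 100 = 0.079 / 0.154 * 100 = 51.30

51.30 %


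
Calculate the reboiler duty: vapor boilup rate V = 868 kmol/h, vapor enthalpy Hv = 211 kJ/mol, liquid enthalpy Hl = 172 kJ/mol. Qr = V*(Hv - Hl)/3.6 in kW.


Qr = 868 * (211 - 172) / 3.6 = 868 * 39 / 3.6 = 9403

9403 kW


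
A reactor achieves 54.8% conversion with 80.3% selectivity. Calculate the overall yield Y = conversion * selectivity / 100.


Overall yield = conversion (%) * selectivity (%) / 100
Conversion = 54.8%, Selectivity = 80.3%
Y = 54.8 * 80.3 / 100
= 44.0044 %

44.0044 %


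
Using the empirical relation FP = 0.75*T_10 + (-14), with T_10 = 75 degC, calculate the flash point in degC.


FP = 0.75 * 75 + (-14) = 42.25

42.25 degC


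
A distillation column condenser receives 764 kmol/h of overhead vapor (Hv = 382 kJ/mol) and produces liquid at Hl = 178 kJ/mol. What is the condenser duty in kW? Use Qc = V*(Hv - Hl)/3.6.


Qc = 764 * (382 - 178) / 3.6 = 764 * 204 / 3.6 = 43290

43290 kW


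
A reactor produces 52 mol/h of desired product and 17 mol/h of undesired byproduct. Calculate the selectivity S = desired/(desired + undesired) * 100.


Selectivity = desired / (desired + undesired) * 100
Total products = 52 + 17 = 69 mol/h
S = 52 / 69 * 100
= 0.7536 * 100
= 75.36 %

75.36 %


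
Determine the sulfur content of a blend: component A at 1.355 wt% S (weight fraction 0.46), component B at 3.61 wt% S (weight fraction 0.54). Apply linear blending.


Linear sulfur blending: S_blend = x1*S1 + x2*S2
Contribution 1: 0.46 * 1.355 = 0.6233 wt%
Contribution 2: 0.54 * 3.61 = 1.9494 wt%
S_blend = 0.6233 + 1.9494 = 2.5727

2.5727 wt%


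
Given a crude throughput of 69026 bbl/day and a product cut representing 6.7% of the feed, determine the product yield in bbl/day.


Crude throughput = 69026 bbl/day
Fraction yield = 6.7%
yield = throughput * fraction / 100
yield = 69026 * 6.7 / 100 = 4624.742

4624.742 bbl/day


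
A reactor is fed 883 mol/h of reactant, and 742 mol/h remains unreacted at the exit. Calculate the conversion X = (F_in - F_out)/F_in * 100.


X = (F_in - F_out) / F_in * 100
Moles reacted = 883 - 742 = 141
X = 141 / 883 * 100
= 0.1597 * 100
= 15.97 %

15.97 %


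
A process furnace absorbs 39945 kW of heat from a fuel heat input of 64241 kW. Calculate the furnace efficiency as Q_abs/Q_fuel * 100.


Furnace efficiency = Q_absorbed / Q_fuel * 100
= 39945 / 64241 * 100 = 62.18

62.18 %


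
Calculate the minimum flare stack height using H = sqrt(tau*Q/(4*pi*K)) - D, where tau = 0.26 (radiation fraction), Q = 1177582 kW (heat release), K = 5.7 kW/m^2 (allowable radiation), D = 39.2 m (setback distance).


tau*Q/(4*pi*K) = 0.26 * 1177582 / (4 * pi * 5.7) = 4274.45
sqrt(4274.45) = 65.3793
H = 65.3793 - 39.2 = 26.18

26.18 m


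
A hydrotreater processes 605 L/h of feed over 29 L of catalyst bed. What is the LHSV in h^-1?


LHSV = volumetric feed rate / catalyst volume
= 605 L/h / 29 L
= 20.86 h^-1

20.86 h^-1


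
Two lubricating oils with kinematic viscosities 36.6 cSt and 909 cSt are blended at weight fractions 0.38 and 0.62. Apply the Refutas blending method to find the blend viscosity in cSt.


Refutas method: VBN_i = 14.534*ln(ln(visc_i + 0.8)) + 10.975, blended linearly by mass fraction; since VBN is linear in VBI_i = ln(ln(visc_i + 0.8)) and the fractions sum to 1, blend VBI directly: visc = exp(exp(VBI_blend)) - 0.8
VBI_1 = ln(ln(36.6 + 0.8)) = 1.28694
VBI_2 = ln(ln(909 + 0.8)) = 1.91887
VBI_blend = 0.38 * 1.28694 + 0.62 * 1.91887 = 1.67874
visc_blend = exp(exp(1.67874)) - 0.8 = 211.7

211.7 cSt


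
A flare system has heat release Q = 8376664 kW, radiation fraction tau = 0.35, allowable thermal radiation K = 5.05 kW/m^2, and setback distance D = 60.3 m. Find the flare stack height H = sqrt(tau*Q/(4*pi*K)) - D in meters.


tau*Q/(4*pi*K) = 0.35 * 8376664 / (4 * pi * 5.05) = 46199.6
sqrt(46199.6) = 214.941
H = 214.941 - 60.3 = 154.6

154.6 m


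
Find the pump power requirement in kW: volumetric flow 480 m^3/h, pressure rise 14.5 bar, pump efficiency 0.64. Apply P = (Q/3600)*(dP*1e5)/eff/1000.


Q = 480 / 3600 = 0.133333 m^3/s
P = 0.133333 * (14.5 * 1e5) / 0.64 / 1000 = 302.1

302.1 kW


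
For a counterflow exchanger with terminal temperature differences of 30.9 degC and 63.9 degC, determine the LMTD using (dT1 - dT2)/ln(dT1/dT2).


LMTD = (dT1 - dT2) / ln(dT1/dT2)
= (30.9 - 63.9) / ln(30.9 / 63.9) = -33 / -0.726563 = 45.42

45.42 degC


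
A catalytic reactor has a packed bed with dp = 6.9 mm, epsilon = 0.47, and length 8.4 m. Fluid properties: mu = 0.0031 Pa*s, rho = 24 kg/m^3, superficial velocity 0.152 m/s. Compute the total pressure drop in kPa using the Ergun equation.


dp = 6.9 mm = 0.0069 m
Viscous term = 150*0.0031*0.152*(1-0.47)^2 / (0.0069^2*0.47^3) = 4016.58
Inertial term = 1.75*24*0.152^2*(1-0.47) / (0.0069*0.47^3) = 717.909
dP/L = 4016.58 + 717.909 = 4734.49 Pa/m
dP = 4734.49 * 8.4 / 1000 = 39.77 kPa

39.77 kPa


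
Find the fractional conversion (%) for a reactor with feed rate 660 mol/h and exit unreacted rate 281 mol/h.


X = (F_in - F_out) / F_in * 100
Moles reacted = 660 - 281 = 379
X = 379 / 660 * 100
= 0.5742 * 100
= 57.42 %

57.42 %


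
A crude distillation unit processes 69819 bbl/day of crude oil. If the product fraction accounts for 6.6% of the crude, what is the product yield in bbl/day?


Crude throughput = 69819 bbl/day
Fraction yield = 6.6%
yield = throughput * fraction / 100
yield = 69819 * 6.6 / 100 = 4608.054

4608.054 bbl/day


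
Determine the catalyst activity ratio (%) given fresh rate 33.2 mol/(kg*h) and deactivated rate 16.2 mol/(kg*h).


Activity (%) = (rate_used / rate_fresh) * 100
rate_used = 16.2, rate_fresh = 33.2
= (16.2 / 33.2) * 100
= 0.4880 * 100 = 48.80

48.80 %


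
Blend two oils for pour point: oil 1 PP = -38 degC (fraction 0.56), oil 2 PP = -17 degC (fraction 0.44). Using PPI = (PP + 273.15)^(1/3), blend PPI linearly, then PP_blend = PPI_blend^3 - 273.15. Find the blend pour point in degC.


PPI_1 = (-38 + 273.15)^(1/3) = 6.172318
PPI_2 = (-17 + 273.15)^(1/3) = 6.350844
PPI_blend = 0.56 * 6.172318 + 0.44 * 6.350844 = 6.250869
PP_blend = 6.250869^3 - 273.15 = 244.2425 - 273.15 = -28.91

-28.91 degC


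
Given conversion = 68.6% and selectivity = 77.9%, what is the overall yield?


Overall yield = conversion (%) * selectivity (%) / 100
Conversion = 68.6%, Selectivity = 77.9%
Y = 68.6 * 77.9 / 100
= 53.4394 %

53.4394 %


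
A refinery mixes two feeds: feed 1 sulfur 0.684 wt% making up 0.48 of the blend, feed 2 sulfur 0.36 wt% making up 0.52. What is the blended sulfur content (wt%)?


Linear sulfur blending: S_blend = x1*S1 + x2*S2
Contribution 1: 0.48 * 0.684 = 0.32832 wt%
Contribution 2: 0.52 * 0.36 = 0.1872 wt%
S_blend = 0.32832 + 0.1872 = 0.51552

0.51552 wt%


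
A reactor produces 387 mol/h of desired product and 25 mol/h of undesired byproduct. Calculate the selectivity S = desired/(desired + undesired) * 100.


Selectivity = desired / (desired + undesired) * 100
Total products = 387 + 25 = 412 mol/h
S = 387 / 412 * 100
= 0.9393 * 100
= 93.93 %

93.93 %


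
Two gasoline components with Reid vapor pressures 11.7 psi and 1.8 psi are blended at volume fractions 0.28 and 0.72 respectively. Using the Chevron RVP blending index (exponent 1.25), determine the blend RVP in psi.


Chevron index: RVP_blend = (sum xi*RVPi^1.25)^(1/1.25)
RVP^1.25 terms: 0.28 * 11.7^1.25 + 0.72 * 1.8^1.25 = 7.56
RVP_blend = 7.56^(1/1.25) = 5.044

5.044 psi


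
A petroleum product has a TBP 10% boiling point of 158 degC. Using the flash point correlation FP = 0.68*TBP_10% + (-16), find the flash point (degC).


FP = 0.68 * 158 + (-16) = 91.44

91.44 degC


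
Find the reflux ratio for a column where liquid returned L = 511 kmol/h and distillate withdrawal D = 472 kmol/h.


Reflux ratio definition: R = L / D (liquid returned / distillate withdrawn)
L = 511 kmol/h, D = 472 kmol/h
R = 511 / 472 = 1.083

1.083


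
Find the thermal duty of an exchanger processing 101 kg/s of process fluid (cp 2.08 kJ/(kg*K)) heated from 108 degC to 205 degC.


Q = m_dot * cp * delta_T
delta_T = 205 - 108 = 97 K
Q = 101 * 2.08 * 97
= 210.08 * 97
= 20377.76 kW

20377.76 kW


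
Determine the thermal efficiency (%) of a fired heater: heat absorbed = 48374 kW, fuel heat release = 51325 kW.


Furnace efficiency = Q_absorbed / Q_fuel * 100
= 48374 / 51325 * 100 = 94.25

94.25 %


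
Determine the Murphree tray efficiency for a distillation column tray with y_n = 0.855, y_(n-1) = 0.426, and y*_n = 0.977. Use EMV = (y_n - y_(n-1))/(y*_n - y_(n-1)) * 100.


Murphree vapor efficiency: EMV = (y_n - y_(n-1)) / (y*_n - y_(n-1)) * 100
EMV = (0.855 - 0.426) / (0.977 - 0.426) * 100 = 0.429 / 0.551 * 100 = 77.86

77.86 %


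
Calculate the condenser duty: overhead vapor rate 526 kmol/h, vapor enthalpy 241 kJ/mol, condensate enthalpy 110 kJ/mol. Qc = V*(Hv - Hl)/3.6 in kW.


Qc = 526 * (241 - 110) / 3.6 = 526 * 131 / 3.6 = 19140

19140 kW


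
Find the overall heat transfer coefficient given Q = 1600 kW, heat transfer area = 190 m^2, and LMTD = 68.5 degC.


From Q = U*A*LMTD, U = Q / (A * LMTD)
U = 1600 / (190 * 68.5) = 1600 / 13015 = 0.1229

0.1229 kW/(m^2*K)


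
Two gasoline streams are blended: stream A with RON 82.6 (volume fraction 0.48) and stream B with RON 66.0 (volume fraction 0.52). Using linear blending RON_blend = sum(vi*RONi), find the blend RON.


Linear blending: RON_blend = sum(vi * RONi)
Contribution 1: 0.48 * 82.6 = 39.648
Contribution 2: 0.52 * 66.0 = 34.32
RON_blend = 39.648 + 34.32 = 73.968

73.968


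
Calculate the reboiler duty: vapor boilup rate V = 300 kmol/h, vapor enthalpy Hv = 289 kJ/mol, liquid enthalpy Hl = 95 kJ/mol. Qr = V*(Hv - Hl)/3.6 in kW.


Qr = 300 * (289 - 95) / 3.6 = 300 * 194 / 3.6 = 16170

16170 kW


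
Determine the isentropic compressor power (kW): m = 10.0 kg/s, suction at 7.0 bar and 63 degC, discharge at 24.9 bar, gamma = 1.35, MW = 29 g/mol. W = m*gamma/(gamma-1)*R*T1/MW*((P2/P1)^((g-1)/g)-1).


Isentropic work: W = m*(gamma/(gamma-1))*(R*T1/MW)*((P2/P1)^((gamma-1)/gamma) - 1)
T1 = 63 + 273.15 = 336.15 K
Pressure ratio = 24.9 / 7.0 = 3.55714
Exponent = (1.35 - 1)/1.35 = 0.259259
(P2/P1)^exp - 1 = 3.55714^0.259259 - 1 = 0.389562
W = 10.0 * 1.35 / 0.35 * 8.314 * 336.15 / 29 * 0.389562 = 1448

1448 kW


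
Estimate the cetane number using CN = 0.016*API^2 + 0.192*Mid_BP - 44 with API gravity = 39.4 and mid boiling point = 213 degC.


CN = 0.016 * 39.4^2 + 0.192 * 213 - 44
CN = 24.83776 + 40.896 - 44 = 21.73376

21.73376


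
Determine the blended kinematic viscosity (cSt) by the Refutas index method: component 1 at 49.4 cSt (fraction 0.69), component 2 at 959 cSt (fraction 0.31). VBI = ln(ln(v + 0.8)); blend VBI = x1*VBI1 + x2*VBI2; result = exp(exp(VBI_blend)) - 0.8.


Refutas method: VBN_i = 14.534*ln(ln(visc_i + 0.8)) + 10.975, blended linearly by mass fraction; since VBN is linear in VBI_i = ln(ln(visc_i + 0.8)) and the fractions sum to 1, blend VBI directly: visc = exp(exp(VBI_blend)) - 0.8
VBI_1 = ln(ln(49.4 + 0.8)) = 1.36507
VBI_2 = ln(ln(959 + 0.8)) = 1.92669
VBI_blend = 0.69 * 1.36507 + 0.31 * 1.92669 = 1.53917
visc_blend = exp(exp(1.53917)) - 0.8 = 104.9

104.9 cSt


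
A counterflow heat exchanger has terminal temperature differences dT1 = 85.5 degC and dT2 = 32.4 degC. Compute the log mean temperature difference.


LMTD = (dT1 - dT2) / ln(dT1/dT2)
= (85.5 - 32.4) / ln(85.5 / 32.4) = 53.1 / 0.970358 = 54.72

54.72 degC


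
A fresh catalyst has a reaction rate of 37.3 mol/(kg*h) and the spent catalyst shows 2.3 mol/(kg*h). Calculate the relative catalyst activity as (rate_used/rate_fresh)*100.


Activity (%) = (rate_used / rate_fresh) * 100
rate_used = 2.3, rate_fresh = 37.3
= (2.3 / 37.3) * 100
= 0.06166 * 100 = 6.166

6.166 %


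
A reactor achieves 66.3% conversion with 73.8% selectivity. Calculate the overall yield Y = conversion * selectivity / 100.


Overall yield = conversion (%) * selectivity (%) / 100
Conversion = 66.3%, Selectivity = 73.8%
Y = 66.3 * 73.8 / 100
= 48.9294 %

48.9294 %


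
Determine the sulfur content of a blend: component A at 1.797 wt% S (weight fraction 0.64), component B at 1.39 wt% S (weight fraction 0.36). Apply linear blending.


Linear sulfur blending: S_blend = x1*S1 + x2*S2
Contribution 1: 0.64 * 1.797 = 1.15008 wt%
Contribution 2: 0.36 * 1.39 = 0.5004 wt%
S_blend = 1.15008 + 0.5004 = 1.65048

1.65048 wt%


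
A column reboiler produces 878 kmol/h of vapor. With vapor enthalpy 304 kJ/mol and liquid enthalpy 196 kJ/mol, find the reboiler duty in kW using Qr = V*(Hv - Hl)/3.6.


Qr = 878 * (304 - 196) / 3.6 = 878 * 108 / 3.6 = 26340

26340 kW


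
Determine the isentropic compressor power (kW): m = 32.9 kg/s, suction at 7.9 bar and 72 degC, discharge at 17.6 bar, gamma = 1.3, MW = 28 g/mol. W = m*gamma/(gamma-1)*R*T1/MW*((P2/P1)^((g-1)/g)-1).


Isentropic work: W = m*(gamma/(gamma-1))*(R*T1/MW)*((P2/P1)^((gamma-1)/gamma) - 1)
T1 = 72 + 273.15 = 345.15 K
Pressure ratio = 17.6 / 7.9 = 2.22785
Exponent = (1.3 - 1)/1.3 = 0.230769
(P2/P1)^exp - 1 = 2.22785^0.230769 - 1 = 0.203043
W = 32.9 * 1.3 / 0.3 * 8.314 * 345.15 / 28 * 0.203043 = 2967

2967 kW


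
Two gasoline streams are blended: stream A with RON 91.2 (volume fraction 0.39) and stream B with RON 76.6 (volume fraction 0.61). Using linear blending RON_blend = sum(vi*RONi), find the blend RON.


Linear blending: RON_blend = sum(vi * RONi)
Contribution 1: 0.39 * 91.2 = 35.568
Contribution 2: 0.61 * 76.6 = 46.726
RON_blend = 35.568 + 46.726 = 82.294

82.294


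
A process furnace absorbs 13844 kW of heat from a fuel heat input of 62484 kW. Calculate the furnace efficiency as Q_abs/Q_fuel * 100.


Furnace efficiency = Q_absorbed / Q_fuel * 100
= 13844 / 62484 * 100 = 22.16

22.16 %


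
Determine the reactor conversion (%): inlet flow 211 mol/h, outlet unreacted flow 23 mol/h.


X = (F_in - F_out) / F_in * 100
Moles reacted = 211 - 23 = 188
X = 188 / 211 * 100
= 0.8910 * 100
= 89.10 %

89.10 %


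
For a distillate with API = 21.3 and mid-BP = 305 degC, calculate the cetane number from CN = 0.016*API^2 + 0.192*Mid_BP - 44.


CN = 0.016 * 21.3^2 + 0.192 * 305 - 44
CN = 7.25904 + 58.56 - 44 = 21.81904

21.81904


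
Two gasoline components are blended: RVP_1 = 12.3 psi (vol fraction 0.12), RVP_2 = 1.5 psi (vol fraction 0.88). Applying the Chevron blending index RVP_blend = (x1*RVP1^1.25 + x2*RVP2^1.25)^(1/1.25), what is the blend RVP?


Chevron index: RVP_blend = (sum xi*RVPi^1.25)^(1/1.25)
RVP^1.25 terms: 0.12 * 12.3^1.25 + 0.88 * 1.5^1.25 = 4.22498
RVP_blend = 4.22498^(1/1.25) = 3.167

3.167 psi


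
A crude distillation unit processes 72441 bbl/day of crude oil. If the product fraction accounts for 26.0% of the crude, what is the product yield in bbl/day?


Crude throughput = 72441 bbl/day
Fraction yield = 26.0%
yield = throughput * fraction / 100
yield = 72441 * 26.0 / 100 = 18834.66

18834.66 bbl/day


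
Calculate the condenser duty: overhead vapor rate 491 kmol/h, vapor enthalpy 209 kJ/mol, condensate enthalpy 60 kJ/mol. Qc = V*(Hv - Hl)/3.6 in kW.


Qc = 491 * (209 - 60) / 3.6 = 491 * 149 / 3.6 = 20320

20320 kW


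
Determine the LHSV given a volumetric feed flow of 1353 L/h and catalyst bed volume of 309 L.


LHSV = volumetric feed rate / catalyst volume
= 1353 L/h / 309 L
= 4.379 h^-1

4.379 h^-1


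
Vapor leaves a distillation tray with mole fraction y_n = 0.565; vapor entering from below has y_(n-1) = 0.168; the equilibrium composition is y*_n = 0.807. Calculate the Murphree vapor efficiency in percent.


Murphree vapor efficiency: EMV = (y_n - y_(n-1)) / (y*_n - y_(n-1)) * 100
EMV = (0.565 - 0.168) / (0.807 - 0.168) * 100 = 0.397 / 0.639 * 100 = 62.13

62.13 %


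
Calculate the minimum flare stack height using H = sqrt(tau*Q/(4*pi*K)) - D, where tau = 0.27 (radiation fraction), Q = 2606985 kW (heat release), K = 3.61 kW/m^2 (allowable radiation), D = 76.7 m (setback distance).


tau*Q/(4*pi*K) = 0.27 * 2606985 / (4 * pi * 3.61) = 15516.2
sqrt(15516.2) = 124.564
H = 124.564 - 76.7 = 47.86

47.86 m


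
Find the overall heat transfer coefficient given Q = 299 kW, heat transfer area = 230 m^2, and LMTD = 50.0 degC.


From Q = U*A*LMTD, U = Q / (A * LMTD)
U = 299 / (230 * 50.0) = 299 / 11500 = 0.02600

0.02600 kW/(m^2*K)


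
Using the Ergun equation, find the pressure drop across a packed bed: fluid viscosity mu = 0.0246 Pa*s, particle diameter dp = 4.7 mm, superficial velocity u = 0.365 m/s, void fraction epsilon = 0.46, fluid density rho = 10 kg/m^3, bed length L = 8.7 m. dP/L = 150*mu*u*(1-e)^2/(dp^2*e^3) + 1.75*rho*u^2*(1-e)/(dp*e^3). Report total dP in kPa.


dp = 4.7 mm = 0.0047 m
Viscous term = 150*0.0246*0.365*(1-0.46)^2 / (0.0047^2*0.46^3) = 182658
Inertial term = 1.75*10*0.365^2*(1-0.46) / (0.0047*0.46^3) = 2751.99
dP/L = 182658 + 2751.99 = 185410 Pa/m
dP = 185410 * 8.7 / 1000 = 1613 kPa

1613 kPa


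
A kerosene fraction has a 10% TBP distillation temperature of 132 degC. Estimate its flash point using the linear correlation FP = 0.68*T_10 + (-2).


FP = 0.68 * 132 + (-2) = 87.76

87.76 degC


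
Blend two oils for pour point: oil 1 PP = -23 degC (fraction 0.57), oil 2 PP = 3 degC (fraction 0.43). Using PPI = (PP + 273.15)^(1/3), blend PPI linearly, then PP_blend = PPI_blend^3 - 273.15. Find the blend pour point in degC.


PPI_1 = (-23 + 273.15)^(1/3) = 6.300865
PPI_2 = (3 + 273.15)^(1/3) = 6.512009
PPI_blend = 0.57 * 6.300865 + 0.43 * 6.512009 = 6.391657
PP_blend = 6.391657^3 - 273.15 = 261.1201 - 273.15 = -12.03

-12.03 degC


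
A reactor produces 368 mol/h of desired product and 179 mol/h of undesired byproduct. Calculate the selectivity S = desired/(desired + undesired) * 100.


Selectivity = desired / (desired + undesired) * 100
Total products = 368 + 179 = 547 mol/h
S = 368 / 547 * 100
= 0.6728 * 100
= 67.28 %

67.28 %


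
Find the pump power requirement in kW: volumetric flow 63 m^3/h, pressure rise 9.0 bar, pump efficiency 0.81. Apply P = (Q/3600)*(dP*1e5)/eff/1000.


Q = 63 / 3600 = 0.0175 m^3/s
P = 0.0175 * (9.0 * 1e5) / 0.81 / 1000 = 19.44

19.44 kW


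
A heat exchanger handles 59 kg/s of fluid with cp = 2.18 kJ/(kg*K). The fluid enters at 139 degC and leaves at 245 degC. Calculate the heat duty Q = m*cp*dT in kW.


Q = m_dot * cp * delta_T
delta_T = 245 - 139 = 106 K
Q = 59 * 2.18 * 106
= 128.62 * 106
= 13633.72 kW

13633.72 kW


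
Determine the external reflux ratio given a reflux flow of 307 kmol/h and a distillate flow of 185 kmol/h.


Reflux ratio definition: R = L / D (liquid returned / distillate withdrawn)
L = 307 kmol/h, D = 185 kmol/h
R = 307 / 185 = 1.659

1.659


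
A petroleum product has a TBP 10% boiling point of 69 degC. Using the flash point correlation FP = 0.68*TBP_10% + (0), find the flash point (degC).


FP = 0.68 * 69 + (0) = 46.92

46.92 degC
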